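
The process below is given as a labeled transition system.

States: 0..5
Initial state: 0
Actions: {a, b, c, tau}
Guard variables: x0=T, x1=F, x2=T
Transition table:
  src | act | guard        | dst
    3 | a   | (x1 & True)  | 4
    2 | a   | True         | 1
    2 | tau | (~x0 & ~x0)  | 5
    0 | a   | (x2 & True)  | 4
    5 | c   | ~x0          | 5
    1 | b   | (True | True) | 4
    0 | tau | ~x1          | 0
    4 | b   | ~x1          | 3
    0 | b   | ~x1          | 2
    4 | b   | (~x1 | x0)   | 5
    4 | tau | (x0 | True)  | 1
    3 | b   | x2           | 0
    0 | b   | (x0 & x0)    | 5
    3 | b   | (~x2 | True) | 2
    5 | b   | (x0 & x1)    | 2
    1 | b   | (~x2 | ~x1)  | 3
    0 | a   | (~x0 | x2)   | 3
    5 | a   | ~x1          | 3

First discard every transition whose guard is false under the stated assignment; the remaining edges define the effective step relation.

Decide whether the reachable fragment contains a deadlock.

Reach set: {0,1,2,3,4,5}
  0: a→3  a→4  b→2  b→5  tau→0  [5 exit(s)]
  1: b→3  b→4  [2 exit(s)]
  2: a→1  [1 exit(s)]
  3: b→0  b→2  [2 exit(s)]
  4: b→3  b→5  tau→1  [3 exit(s)]
  5: a→3  [1 exit(s)]

Answer: DEADLOCK-FREE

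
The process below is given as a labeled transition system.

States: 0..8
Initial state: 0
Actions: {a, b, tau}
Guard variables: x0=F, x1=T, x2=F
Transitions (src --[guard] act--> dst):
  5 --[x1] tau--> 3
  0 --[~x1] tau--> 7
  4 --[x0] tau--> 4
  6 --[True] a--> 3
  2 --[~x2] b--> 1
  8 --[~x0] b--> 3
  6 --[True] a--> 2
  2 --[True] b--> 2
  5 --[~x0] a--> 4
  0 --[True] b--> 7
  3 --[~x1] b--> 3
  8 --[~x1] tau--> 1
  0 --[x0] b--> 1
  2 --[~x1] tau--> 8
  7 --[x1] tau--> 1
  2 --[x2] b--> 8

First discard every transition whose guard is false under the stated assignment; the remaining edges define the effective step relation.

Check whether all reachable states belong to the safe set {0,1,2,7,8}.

Inv-set: {0,1,2,7,8}
R = {0,1,7}
  0: ok
  1: ok
  7: ok

Answer: INVARIANT HOLDS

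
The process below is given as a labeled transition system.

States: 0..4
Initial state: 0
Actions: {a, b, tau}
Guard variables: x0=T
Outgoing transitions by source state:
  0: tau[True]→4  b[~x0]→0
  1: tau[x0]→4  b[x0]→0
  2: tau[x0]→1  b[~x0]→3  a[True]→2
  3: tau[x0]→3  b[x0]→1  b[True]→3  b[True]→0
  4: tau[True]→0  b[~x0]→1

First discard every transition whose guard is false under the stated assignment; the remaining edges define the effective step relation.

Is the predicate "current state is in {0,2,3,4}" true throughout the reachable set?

Answer: INVARIANT HOLDS

Trace:
Inv-set: {0,2,3,4}
Reachable = {0,4}
  0: safe
  4: safe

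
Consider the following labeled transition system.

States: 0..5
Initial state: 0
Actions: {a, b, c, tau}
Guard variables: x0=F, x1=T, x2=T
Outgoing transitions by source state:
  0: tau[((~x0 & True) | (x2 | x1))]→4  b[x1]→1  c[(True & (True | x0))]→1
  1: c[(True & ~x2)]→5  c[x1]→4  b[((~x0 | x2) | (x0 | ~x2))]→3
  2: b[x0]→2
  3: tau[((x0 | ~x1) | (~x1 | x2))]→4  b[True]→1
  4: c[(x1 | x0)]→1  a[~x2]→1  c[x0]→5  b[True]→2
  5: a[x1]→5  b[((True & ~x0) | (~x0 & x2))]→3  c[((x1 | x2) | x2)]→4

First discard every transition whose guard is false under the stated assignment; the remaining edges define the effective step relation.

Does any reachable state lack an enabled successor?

Answer: DEADLOCK at state 2

Trace:
R = {0,1,2,3,4}
  0: b→1  c→1  tau→4  [3 out]
  1: b→3  c→4  [2 out]
  2: ∅  [deadlock]
  3: b→1  tau→4  [2 out]
  4: b→2  c→1  [2 out]
witness 2: tau·b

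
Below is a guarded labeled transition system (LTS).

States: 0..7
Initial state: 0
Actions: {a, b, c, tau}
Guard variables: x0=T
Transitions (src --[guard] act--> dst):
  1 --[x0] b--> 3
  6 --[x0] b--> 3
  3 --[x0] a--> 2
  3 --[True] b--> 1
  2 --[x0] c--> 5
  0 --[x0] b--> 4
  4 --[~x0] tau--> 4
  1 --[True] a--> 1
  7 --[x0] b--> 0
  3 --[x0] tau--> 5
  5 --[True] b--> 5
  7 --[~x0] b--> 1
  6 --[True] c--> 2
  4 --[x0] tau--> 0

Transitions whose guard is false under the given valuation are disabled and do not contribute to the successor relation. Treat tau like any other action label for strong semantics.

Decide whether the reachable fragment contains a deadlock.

Reachable = {0,4}
  0: b→4  [1 exit(s)]
  4: tau→0  [1 exit(s)]

Answer: DEADLOCK-FREE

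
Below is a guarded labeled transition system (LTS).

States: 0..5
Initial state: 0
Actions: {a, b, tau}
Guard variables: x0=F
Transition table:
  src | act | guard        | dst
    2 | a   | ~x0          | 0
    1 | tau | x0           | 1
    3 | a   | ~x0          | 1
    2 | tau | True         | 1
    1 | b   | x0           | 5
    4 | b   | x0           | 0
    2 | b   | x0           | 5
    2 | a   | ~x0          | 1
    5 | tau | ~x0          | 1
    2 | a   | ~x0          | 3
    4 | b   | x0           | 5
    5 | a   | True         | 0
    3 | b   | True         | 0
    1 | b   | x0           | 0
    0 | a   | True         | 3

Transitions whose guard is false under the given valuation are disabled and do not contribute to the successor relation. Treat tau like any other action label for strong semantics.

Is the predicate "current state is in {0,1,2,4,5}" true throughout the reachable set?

Safe = {0,1,2,4,5}
R = {0,1,3}
  0: ✓
  1: ✓
  3: outside
reach 3 via a — violates

Answer: INVARIANT VIOLATED at state 3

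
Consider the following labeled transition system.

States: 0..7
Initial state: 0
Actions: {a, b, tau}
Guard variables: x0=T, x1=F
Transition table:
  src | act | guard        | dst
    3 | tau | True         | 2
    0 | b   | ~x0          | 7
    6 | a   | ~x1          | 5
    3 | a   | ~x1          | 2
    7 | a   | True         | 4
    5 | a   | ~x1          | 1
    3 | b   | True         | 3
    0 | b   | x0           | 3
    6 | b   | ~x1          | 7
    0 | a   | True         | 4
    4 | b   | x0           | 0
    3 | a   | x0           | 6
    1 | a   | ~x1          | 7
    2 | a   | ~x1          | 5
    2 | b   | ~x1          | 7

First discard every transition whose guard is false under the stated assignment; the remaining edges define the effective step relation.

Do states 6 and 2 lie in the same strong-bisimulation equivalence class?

Bisimulation quotient by refinement:
  round 0: {{0,1,2,3,4,5,6,7}}
  round 1: {{0,2,6},{1,5,7},{3},{4}}
  round 2: {{0},{1,5},{2,6},{3},{4},{7}}
  round 3: {{0},{1},{2,6},{3},{4},{5},{7}}
7 equivalence class(es) (converged in 4)
class of 6: {2,6}; class of 2: {2,6}

Answer: BISIMILAR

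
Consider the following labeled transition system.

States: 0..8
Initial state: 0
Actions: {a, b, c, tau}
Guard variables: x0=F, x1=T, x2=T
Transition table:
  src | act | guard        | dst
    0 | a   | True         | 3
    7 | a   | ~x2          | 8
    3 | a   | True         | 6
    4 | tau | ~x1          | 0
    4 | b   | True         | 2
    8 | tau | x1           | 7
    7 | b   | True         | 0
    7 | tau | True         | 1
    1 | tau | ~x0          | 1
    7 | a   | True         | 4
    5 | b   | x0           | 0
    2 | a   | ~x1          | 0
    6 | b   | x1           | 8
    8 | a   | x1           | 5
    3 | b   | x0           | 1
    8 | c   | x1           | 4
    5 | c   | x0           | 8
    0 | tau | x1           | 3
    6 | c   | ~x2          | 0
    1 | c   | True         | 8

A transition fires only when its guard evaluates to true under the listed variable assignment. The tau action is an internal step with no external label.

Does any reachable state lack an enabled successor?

Reachable = {0,1,2,3,4,5,6,7,8}
  0: a→3  tau→3  [2 out]
  1: c→8  tau→1  [2 out]
  2: ∅  [deadlock]
  3: a→6  [1 out]
  4: b→2  [1 out]
  5: ∅  [deadlock]
  6: b→8  [1 out]
  7: a→4  b→0  tau→1  [3 out]
  8: a→5  c→4  tau→7  [3 out]
witness 2: a·a·b·c·b

Answer: DEADLOCK at state 2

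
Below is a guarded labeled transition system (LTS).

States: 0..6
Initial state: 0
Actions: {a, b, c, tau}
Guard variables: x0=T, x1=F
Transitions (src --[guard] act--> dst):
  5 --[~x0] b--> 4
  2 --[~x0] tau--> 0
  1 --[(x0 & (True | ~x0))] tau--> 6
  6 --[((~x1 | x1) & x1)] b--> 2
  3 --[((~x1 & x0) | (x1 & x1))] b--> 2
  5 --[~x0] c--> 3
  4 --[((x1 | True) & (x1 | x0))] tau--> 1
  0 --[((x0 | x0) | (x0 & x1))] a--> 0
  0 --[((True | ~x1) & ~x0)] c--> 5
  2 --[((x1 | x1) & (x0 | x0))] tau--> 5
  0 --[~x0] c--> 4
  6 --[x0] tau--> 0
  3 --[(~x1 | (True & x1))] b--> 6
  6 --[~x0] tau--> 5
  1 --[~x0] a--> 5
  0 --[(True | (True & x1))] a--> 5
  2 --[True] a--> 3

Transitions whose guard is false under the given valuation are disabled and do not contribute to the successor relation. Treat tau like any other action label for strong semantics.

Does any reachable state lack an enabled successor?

R = {0,5}
  0: a→0  a→5  [2 out]
  5: ∅  [no exit]
witness 5: a

Answer: DEADLOCK at state 5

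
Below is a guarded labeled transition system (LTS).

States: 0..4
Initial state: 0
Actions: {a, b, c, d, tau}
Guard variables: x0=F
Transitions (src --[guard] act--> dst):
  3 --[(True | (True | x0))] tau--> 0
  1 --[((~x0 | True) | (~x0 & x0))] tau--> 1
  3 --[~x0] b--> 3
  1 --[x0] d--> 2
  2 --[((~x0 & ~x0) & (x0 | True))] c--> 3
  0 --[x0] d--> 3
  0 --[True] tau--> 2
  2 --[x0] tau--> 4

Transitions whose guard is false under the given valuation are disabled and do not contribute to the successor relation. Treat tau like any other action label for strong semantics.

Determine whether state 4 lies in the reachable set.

Answer: UNREACHABLE

Working:
5 transition(s) survive guard evaluation.
depth 0: {0}
depth 1: {2}  now seen {0,2}
depth 2: {3}  now seen {0,2,3}
Reach set: {0,2,3}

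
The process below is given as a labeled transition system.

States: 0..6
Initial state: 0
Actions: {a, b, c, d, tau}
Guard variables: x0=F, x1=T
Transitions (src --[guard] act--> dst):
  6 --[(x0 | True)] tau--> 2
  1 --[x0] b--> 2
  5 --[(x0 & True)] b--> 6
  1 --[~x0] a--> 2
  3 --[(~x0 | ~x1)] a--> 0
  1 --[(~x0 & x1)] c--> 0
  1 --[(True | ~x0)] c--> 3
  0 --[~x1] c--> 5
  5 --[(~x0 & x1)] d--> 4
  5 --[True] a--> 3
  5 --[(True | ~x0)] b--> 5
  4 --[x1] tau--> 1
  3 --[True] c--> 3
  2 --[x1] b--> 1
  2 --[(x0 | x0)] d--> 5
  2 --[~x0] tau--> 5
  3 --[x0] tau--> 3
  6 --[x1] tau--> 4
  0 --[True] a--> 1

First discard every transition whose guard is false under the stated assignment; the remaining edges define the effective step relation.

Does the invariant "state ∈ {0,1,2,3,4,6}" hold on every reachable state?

Inv-set: {0,1,2,3,4,6}
Reachable = {0,1,2,3,4,5}
  0: ✓
  1: ✓
  2: ✓
  3: ✓
  4: ✓
  5: outside
reach 5 via a·a·tau — violates

Answer: INVARIANT VIOLATED at state 5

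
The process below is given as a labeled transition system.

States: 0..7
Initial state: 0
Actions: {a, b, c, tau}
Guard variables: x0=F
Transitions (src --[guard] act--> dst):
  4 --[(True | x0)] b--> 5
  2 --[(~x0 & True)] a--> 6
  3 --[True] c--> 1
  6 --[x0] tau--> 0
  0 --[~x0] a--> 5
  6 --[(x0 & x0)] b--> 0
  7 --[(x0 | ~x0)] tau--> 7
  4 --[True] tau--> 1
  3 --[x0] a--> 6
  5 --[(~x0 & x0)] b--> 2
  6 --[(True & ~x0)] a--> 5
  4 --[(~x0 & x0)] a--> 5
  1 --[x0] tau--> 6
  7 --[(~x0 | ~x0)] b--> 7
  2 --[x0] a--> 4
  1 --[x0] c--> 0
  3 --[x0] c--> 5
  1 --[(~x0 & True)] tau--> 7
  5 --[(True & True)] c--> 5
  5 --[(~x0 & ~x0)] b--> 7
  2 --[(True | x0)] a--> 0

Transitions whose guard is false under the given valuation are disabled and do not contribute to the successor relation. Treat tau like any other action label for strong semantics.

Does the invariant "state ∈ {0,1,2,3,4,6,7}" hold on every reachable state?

Answer: INVARIANT VIOLATED at state 5

Analysis:
Inv-set: {0,1,2,3,4,6,7}
Reach set: {0,5,7}
  0: ✓
  5: VIOLATES
  7: ✓
witness against invariant: a → 5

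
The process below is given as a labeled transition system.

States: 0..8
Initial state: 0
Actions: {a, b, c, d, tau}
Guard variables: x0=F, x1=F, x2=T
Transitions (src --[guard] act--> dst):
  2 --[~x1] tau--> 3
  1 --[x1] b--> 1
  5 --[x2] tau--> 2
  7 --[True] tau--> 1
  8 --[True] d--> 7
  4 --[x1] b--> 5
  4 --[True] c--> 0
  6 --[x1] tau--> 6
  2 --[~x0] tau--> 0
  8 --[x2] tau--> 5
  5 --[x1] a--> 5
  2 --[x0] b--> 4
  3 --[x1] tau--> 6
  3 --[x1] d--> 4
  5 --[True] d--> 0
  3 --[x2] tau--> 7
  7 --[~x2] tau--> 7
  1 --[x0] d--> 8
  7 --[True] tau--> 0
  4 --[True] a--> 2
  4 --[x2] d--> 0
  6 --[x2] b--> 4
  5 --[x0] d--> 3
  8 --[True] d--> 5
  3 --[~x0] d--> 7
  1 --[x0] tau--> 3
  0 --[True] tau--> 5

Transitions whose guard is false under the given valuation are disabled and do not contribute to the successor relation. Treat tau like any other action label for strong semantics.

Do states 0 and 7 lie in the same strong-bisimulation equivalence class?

Answer: NOT BISIMILAR

Trace:
Refine partition for ~:
  P[0] = {{0,1,2,3,4,5,6,7,8}}
  P[1] = {{0,2,7},{1},{3,5,8},{4},{6}}
  P[2] = {{0},{1},{2},{3,5},{4},{6},{7},{8}}
  P[3] = {{0},{1},{2},{3},{4},{5},{6},{7},{8}}
9 equivalence class(es) (converged in 4)
0∈{0}, 7∈{7}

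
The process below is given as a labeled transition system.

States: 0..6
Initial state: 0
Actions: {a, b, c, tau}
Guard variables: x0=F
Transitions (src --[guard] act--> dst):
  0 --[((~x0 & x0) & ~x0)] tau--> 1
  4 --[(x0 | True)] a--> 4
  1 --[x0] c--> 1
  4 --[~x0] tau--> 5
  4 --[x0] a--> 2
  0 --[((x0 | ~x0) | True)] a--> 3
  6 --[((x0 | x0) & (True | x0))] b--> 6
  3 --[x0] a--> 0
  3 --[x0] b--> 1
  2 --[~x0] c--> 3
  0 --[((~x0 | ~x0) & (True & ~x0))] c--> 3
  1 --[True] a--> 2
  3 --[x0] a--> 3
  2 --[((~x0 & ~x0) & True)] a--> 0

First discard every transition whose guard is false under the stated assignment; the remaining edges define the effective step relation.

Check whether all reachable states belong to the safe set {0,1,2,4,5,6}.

Allowed set {0,1,2,4,5,6}
R = {0,3}
  0: ✓
  3: ✗ unsafe
witness against invariant: a → 3

Answer: INVARIANT VIOLATED at state 3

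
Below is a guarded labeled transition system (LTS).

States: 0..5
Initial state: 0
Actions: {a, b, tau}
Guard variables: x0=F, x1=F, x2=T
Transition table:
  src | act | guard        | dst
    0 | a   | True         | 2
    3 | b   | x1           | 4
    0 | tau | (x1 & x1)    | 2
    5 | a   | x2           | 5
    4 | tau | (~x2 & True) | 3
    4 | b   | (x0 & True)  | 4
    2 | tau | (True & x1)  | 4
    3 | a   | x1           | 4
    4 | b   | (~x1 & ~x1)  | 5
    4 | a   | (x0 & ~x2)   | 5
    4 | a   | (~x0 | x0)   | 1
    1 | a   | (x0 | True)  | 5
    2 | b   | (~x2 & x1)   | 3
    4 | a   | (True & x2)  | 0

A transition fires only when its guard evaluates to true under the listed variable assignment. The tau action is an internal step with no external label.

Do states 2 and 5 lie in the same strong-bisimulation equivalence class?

Answer: NOT BISIMILAR

Analysis:
Refine partition for ~:
  round 0: {{0,1,2,3,4,5}}
  round 1: {{0,1,5},{2,3},{4}}
  round 2: {{0},{1,5},{2,3},{4}}
stable after 3 split(s): 4 block(s)
[2]={2,3}  [5]={1,5}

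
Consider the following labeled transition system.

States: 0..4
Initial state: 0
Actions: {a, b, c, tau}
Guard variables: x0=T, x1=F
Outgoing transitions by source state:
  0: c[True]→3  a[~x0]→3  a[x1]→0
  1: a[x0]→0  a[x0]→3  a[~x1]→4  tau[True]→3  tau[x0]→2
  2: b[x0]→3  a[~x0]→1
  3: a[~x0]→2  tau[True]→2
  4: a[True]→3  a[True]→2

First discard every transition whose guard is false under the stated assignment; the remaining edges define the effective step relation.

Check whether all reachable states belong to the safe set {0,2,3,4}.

Answer: INVARIANT HOLDS

Analysis:
Safe = {0,2,3,4}
R = {0,2,3}
  0: ✓
  2: ✓
  3: ✓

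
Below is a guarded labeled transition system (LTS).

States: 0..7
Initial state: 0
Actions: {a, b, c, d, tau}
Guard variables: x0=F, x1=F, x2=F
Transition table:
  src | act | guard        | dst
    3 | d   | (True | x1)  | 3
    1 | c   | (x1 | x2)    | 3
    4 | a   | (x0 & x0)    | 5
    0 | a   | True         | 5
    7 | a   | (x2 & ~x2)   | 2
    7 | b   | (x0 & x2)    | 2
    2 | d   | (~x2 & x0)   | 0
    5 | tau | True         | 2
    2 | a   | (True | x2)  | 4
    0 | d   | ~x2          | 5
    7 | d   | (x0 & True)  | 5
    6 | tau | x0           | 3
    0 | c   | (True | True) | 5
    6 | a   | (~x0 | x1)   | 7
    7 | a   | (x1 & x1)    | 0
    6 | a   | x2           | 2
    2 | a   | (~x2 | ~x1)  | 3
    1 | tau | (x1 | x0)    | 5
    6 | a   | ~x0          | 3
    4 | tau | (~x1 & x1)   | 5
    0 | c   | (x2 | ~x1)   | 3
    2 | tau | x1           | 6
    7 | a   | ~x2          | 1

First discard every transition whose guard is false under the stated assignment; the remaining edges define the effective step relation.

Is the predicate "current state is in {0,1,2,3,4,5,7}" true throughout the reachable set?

Answer: INVARIANT HOLDS

Working:
Inv-set: {0,1,2,3,4,5,7}
Reachable = {0,2,3,4,5}
  0: ✓
  2: ✓
  3: ✓
  4: ✓
  5: ✓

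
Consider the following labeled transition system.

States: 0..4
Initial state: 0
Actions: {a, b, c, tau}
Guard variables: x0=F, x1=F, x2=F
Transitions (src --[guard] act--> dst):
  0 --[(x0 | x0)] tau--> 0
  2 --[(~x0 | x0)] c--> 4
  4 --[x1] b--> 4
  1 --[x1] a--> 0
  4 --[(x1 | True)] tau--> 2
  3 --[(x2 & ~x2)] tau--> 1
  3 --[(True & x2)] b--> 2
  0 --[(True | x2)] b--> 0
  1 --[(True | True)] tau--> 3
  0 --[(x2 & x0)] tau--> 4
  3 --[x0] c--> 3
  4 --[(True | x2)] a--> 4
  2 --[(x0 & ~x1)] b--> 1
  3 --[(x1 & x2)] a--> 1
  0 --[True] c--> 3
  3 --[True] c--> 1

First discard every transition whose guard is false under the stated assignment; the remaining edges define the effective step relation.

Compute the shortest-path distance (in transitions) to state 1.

Layered search for 1:
  Layer 0: {0}
  Layer 1: {3}
  Layer 2: {1}
first hit 1 at d=2 via c·c

Answer: 2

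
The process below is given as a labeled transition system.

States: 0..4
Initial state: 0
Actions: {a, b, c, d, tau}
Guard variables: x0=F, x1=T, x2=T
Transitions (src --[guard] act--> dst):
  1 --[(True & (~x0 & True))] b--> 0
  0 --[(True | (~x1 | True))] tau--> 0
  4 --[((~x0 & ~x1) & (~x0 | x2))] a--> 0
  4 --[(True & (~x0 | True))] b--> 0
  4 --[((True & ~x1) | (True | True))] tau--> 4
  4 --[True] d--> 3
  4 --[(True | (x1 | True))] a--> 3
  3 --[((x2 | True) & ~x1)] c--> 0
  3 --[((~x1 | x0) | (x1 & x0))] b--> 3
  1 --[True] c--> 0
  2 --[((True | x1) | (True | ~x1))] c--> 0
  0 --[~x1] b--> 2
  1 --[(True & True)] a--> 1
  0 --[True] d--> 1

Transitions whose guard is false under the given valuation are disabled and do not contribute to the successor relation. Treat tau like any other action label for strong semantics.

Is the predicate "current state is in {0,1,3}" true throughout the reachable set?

Answer: INVARIANT HOLDS

Working:
Allowed set {0,1,3}
Reach set: {0,1}
  0: ✓
  1: ✓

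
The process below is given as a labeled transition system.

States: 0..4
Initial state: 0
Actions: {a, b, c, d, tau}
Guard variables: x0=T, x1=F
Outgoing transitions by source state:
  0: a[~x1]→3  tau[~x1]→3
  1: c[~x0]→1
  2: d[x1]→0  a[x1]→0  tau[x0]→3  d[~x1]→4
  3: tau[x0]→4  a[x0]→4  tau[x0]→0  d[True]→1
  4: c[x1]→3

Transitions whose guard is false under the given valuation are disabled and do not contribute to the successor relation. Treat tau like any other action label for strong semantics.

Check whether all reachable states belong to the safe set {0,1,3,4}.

Inv-set: {0,1,3,4}
R = {0,1,3,4}
  0: safe
  1: safe
  3: safe
  4: safe

Answer: INVARIANT HOLDS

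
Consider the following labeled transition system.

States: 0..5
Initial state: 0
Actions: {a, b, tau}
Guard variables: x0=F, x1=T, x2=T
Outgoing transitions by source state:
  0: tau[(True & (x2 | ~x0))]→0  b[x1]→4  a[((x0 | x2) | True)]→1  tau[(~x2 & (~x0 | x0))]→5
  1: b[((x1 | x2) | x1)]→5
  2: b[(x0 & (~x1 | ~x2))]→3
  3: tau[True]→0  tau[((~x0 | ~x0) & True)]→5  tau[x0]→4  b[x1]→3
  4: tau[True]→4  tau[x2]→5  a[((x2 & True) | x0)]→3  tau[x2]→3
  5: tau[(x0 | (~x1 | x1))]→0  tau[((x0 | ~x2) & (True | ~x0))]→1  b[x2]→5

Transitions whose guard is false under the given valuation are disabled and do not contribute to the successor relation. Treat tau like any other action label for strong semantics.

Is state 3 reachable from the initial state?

Answer: REACHABLE

Analysis:
13 transition(s) survive guard evaluation.
depth 0: {0}
depth 1: {1,4}  now seen {0,1,4}
depth 2: {3,5}  now seen {0,1,3,4,5}
Reach set: {0,1,3,4,5}
trace reaching 3: b·tau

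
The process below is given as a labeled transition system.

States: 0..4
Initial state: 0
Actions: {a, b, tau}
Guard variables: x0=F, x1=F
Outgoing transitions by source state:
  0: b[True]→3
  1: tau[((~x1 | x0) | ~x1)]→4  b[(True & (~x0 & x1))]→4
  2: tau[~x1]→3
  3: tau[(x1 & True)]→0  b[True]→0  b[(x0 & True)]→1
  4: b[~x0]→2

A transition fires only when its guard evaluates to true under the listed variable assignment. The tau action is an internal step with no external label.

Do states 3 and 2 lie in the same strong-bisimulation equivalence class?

Compute ~ classes (split until stable):
  P[0] = {{0,1,2,3,4}}
  P[1] = {{0,3,4},{1,2}}
  P[2] = {{0,3},{1,2},{4}}
  P[3] = {{0,3},{1},{2},{4}}
stable after 4 split(s): 4 block(s)
class of 3: {0,3}; class of 2: {2}

Answer: NOT BISIMILAR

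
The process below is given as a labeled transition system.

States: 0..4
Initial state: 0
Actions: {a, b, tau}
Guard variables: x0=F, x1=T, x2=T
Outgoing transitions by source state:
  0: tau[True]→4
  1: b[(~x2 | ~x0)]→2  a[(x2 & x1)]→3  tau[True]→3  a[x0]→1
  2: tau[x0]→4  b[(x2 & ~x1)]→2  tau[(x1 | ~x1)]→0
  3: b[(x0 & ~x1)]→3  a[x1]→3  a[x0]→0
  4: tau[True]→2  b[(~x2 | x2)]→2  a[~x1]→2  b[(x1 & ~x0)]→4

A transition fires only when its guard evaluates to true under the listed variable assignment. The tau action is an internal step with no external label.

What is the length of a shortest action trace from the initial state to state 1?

Breadth-first toward 1:
  L0 = {0}
  L1 = {4}
  L2 = {2}
1 never appears.

Answer: UNREACHABLE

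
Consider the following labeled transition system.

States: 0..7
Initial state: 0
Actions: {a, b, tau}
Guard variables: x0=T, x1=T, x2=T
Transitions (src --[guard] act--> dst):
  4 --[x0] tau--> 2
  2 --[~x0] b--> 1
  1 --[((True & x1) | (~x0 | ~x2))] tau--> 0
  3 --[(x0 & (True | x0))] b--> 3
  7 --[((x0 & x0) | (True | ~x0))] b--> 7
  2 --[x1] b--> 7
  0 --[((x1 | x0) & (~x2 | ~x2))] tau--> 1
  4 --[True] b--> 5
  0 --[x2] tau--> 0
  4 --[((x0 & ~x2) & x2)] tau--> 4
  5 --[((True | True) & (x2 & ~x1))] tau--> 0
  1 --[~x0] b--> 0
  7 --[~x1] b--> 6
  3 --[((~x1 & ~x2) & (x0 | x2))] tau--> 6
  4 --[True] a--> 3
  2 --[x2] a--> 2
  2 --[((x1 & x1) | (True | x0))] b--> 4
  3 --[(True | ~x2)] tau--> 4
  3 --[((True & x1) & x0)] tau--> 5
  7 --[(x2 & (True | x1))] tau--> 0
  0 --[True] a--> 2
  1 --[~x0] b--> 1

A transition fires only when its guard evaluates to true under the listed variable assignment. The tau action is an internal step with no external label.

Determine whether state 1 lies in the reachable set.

Answer: UNREACHABLE

Trace:
After dropping false guards: 14 live edges.
L0 = {0}
L1 = {2}  total {0,2}
L2 = {4,7}  total {0,2,4,7}
L3 = {3,5}  total {0,2,3,4,5,7}
Reach set: {0,2,3,4,5,7}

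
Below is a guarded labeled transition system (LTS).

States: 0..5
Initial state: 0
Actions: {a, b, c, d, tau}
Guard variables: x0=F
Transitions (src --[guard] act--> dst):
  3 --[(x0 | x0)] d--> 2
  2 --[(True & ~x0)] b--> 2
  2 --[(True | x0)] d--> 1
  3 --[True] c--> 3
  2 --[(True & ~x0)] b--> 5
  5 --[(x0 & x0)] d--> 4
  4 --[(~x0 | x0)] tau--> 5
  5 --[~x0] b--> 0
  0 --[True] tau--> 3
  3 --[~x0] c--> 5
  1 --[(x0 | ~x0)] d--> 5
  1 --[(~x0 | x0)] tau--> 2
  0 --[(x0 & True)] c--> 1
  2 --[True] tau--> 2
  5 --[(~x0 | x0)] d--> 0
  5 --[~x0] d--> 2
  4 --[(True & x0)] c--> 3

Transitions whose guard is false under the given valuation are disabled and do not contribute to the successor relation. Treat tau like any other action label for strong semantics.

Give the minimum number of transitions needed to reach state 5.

Answer: 2

Trace:
BFS to 5:
  depth 0: {0}
  depth 1: {3}
  depth 2: {5}
first hit 5 at d=2 via tau·c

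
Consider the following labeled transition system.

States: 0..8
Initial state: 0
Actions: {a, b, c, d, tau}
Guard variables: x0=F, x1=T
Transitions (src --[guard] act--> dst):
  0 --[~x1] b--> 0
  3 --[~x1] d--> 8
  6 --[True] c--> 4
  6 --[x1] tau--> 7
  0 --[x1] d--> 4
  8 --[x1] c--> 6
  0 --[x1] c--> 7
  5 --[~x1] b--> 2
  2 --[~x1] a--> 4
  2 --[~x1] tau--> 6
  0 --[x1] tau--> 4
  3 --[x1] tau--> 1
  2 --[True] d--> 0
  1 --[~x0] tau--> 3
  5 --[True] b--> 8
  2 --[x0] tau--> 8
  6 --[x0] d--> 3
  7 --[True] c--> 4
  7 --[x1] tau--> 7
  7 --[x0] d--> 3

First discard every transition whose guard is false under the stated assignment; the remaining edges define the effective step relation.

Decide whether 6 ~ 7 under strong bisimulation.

Refine partition for ~:
  round 0: {{0,1,2,3,4,5,6,7,8}}
  round 1: {{0},{1,3},{2},{4},{5},{6,7},{8}}
7 equivalence class(es) (converged in 2)
6∈{6,7}, 7∈{6,7}

Answer: BISIMILAR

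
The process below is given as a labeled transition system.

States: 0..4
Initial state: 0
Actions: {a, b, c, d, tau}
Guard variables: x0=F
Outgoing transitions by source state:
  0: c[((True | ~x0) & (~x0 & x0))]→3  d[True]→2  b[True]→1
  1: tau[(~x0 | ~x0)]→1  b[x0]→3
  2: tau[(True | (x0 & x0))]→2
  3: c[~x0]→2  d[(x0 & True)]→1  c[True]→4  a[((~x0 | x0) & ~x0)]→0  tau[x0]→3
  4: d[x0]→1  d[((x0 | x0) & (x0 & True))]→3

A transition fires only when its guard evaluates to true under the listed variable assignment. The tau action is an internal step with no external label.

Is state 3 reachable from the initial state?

After dropping false guards: 7 live edges.
Layer 0: {0}
Layer 1: {1,2}  cumulative {0,1,2}
R = {0,1,2}

Answer: UNREACHABLE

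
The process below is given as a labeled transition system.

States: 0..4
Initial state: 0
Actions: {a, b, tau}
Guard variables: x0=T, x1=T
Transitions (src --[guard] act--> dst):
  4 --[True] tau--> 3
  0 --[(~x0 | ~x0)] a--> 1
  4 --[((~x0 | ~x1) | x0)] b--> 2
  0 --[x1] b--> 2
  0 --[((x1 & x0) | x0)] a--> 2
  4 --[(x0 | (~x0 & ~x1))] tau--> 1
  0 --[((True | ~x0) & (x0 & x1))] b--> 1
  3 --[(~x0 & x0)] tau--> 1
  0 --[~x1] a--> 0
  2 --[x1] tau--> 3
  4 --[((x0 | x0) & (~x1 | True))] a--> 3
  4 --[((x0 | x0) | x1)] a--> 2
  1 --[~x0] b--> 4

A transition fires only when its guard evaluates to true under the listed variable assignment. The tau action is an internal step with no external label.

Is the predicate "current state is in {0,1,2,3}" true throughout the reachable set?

Answer: INVARIANT HOLDS

Analysis:
Allowed set {0,1,2,3}
Reach set: {0,1,2,3}
  0: ✓
  1: ✓
  2: ✓
  3: ✓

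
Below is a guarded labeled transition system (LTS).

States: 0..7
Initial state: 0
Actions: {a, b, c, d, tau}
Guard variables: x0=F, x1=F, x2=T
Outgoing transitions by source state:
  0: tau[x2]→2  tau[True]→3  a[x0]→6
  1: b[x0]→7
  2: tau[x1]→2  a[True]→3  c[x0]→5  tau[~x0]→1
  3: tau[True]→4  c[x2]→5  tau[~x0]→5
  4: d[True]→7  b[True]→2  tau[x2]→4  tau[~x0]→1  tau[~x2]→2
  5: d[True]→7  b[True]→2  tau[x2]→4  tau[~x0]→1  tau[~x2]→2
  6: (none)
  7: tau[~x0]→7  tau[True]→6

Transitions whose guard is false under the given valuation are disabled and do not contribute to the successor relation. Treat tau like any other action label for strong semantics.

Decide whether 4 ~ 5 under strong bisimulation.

Bisimulation quotient by refinement:
  round 0: {{0,1,2,3,4,5,6,7}}
  round 1: {{0,7},{1,6},{2},{3},{4,5}}
  round 2: {{0},{1,6},{2},{3},{4,5},{7}}
Fixed point at round 3; 6 class(es).
class of 4: {4,5}; class of 5: {4,5}

Answer: BISIMILAR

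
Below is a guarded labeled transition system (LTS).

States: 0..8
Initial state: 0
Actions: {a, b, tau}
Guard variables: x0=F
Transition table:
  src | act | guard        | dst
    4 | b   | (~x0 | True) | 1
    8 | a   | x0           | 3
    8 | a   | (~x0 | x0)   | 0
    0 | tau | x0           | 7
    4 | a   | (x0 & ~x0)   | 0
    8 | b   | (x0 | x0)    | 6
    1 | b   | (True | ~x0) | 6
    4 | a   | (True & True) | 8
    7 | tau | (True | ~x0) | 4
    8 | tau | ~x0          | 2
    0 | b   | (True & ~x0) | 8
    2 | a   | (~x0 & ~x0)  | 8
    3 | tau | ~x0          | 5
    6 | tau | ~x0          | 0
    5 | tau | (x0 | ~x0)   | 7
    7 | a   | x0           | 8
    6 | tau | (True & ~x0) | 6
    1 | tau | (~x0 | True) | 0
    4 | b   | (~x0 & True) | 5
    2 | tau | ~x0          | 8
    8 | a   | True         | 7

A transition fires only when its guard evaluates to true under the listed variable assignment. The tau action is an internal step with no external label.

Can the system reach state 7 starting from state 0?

16 transition(s) survive guard evaluation.
L0 = {0}
L1 = {8}  total {0,8}
L2 = {2,7}  total {0,2,7,8}
L3 = {4}  total {0,2,4,7,8}
L4 = {1,5}  total {0,1,2,4,5,7,8}
L5 = {6}  total {0,1,2,4,5,6,7,8}
Reach set: {0,1,2,4,5,6,7,8}
witness 7: b·a

Answer: REACHABLE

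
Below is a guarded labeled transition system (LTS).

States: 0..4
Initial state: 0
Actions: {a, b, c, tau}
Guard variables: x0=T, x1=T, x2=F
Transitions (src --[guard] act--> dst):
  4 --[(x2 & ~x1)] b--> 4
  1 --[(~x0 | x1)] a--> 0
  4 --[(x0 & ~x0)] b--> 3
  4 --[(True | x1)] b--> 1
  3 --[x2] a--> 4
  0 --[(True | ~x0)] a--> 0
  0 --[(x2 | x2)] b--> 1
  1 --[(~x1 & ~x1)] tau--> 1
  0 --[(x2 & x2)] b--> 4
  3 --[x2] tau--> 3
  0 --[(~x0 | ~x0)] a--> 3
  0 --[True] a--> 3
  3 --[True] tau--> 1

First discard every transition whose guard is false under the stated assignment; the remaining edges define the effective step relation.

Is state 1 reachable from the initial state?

Answer: REACHABLE

Working:
Guard filter leaves 5 enabled edge(s).
depth 0: {0}
depth 1: {3}  cumulative {0,3}
depth 2: {1}  cumulative {0,1,3}
Reach set: {0,1,3}
witness 1: a·tau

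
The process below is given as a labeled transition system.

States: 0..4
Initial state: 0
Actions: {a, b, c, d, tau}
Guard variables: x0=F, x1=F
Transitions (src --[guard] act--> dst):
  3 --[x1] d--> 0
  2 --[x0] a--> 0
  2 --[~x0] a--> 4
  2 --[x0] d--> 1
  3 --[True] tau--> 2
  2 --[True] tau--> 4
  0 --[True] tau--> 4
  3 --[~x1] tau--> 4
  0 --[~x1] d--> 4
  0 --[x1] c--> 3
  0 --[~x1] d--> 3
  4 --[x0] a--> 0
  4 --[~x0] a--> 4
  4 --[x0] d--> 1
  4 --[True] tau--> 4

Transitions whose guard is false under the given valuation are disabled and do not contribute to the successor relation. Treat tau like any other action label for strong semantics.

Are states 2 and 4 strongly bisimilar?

Answer: BISIMILAR

Analysis:
Compute ~ classes (split until stable):
  P[0] = {{0,1,2,3,4}}
  P[1] = {{0},{1},{2,4},{3}}
4 equivalence class(es) (converged in 2)
class of 2: {2,4}; class of 4: {2,4}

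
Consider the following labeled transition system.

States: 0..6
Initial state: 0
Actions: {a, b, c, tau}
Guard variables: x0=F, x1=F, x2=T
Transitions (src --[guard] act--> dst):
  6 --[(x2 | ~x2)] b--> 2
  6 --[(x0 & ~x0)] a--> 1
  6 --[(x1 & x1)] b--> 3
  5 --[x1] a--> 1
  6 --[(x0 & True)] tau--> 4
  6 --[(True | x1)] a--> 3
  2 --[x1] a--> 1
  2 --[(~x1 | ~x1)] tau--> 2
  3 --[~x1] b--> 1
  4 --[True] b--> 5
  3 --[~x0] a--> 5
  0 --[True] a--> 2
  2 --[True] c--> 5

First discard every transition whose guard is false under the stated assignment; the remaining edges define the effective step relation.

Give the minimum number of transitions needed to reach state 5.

Answer: 2

Working:
Breadth-first toward 5:
  L0 = {0}
  L1 = {2}
  L2 = {5}
5 enters at depth 2; path a·c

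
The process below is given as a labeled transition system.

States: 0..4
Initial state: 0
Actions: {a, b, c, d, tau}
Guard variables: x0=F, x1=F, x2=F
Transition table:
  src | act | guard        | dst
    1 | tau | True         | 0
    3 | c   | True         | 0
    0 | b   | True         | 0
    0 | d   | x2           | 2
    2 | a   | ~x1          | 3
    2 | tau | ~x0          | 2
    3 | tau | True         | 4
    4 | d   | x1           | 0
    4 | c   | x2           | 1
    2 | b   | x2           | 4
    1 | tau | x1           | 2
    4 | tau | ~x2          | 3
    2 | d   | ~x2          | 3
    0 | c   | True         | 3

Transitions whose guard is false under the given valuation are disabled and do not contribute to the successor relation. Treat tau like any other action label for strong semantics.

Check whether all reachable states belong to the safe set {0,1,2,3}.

Inv-set: {0,1,2,3}
R = {0,3,4}
  0: safe
  3: safe
  4: VIOLATES
reach 4 via c·tau — violates

Answer: INVARIANT VIOLATED at state 4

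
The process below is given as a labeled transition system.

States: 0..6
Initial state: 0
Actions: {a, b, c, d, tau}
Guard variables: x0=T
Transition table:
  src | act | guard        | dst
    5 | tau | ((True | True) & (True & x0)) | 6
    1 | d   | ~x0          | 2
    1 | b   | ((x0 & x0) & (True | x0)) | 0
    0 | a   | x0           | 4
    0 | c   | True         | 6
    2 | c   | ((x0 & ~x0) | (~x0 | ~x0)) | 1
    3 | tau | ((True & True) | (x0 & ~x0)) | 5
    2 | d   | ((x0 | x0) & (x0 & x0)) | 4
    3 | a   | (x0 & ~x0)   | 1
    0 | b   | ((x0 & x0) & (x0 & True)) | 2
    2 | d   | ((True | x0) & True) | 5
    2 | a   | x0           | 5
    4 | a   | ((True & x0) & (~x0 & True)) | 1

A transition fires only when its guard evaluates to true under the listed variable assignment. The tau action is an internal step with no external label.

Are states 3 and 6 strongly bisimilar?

Answer: NOT BISIMILAR

Trace:
Bisimulation quotient by refinement:
  π0 = {{0,1,2,3,4,5,6}}
  π1 = {{0},{1},{2},{3,5},{4,6}}
  π2 = {{0},{1},{2},{3},{4,6},{5}}
stable after 3 split(s): 6 block(s)
class of 3: {3}; class of 6: {4,6}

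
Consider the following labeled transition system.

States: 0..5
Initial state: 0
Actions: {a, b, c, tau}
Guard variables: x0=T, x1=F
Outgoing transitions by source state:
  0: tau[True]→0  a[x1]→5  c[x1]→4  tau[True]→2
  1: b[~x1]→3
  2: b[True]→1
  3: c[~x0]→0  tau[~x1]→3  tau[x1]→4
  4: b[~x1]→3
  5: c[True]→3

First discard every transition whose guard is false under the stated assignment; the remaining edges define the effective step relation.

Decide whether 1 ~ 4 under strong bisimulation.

Refine partition for ~:
  round 0: {{0,1,2,3,4,5}}
  round 1: {{0,3},{1,2,4},{5}}
  round 2: {{0},{1,4},{2},{3},{5}}
Fixed point at round 3; 5 class(es).
class of 1: {1,4}; class of 4: {1,4}

Answer: BISIMILAR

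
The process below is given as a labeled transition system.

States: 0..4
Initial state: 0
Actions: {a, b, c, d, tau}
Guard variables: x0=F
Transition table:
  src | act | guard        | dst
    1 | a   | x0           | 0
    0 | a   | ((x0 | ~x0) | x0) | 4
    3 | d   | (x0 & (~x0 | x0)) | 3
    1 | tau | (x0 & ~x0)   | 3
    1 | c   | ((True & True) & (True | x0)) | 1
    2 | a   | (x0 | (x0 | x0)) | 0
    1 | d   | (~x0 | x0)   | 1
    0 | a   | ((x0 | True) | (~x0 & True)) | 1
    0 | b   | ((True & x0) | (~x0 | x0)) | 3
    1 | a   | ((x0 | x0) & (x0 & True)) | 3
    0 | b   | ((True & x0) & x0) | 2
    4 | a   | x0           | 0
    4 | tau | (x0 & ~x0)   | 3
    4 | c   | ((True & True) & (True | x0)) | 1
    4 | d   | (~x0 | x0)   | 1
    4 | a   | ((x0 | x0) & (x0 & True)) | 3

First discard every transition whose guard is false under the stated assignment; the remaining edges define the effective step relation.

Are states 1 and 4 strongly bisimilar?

Bisimulation quotient by refinement:
  π0 = {{0,1,2,3,4}}
  π1 = {{0},{1,4},{2,3}}
3 equivalence class(es) (converged in 2)
class of 1: {1,4}; class of 4: {1,4}

Answer: BISIMILAR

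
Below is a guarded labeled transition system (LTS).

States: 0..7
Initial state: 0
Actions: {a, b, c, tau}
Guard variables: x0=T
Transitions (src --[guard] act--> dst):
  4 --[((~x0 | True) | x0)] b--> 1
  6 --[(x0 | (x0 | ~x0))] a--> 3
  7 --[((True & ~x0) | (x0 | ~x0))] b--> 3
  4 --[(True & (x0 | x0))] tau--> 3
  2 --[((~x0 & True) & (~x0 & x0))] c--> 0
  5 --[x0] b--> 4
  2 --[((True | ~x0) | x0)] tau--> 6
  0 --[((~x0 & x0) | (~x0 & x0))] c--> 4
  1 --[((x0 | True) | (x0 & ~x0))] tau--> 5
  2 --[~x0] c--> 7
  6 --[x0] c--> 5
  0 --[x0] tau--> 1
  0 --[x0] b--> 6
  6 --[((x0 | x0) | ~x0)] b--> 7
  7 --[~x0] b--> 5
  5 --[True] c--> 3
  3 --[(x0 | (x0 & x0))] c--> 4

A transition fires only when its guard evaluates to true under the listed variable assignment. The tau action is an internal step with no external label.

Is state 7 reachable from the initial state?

Answer: REACHABLE

Working:
Guard filter leaves 13 enabled edge(s).
L0 = {0}
L1 = {1,6}  now seen {0,1,6}
L2 = {3,5,7}  now seen {0,1,3,5,6,7}
L3 = {4}  now seen {0,1,3,4,5,6,7}
Reachable = {0,1,3,4,5,6,7}
witness 7: b·b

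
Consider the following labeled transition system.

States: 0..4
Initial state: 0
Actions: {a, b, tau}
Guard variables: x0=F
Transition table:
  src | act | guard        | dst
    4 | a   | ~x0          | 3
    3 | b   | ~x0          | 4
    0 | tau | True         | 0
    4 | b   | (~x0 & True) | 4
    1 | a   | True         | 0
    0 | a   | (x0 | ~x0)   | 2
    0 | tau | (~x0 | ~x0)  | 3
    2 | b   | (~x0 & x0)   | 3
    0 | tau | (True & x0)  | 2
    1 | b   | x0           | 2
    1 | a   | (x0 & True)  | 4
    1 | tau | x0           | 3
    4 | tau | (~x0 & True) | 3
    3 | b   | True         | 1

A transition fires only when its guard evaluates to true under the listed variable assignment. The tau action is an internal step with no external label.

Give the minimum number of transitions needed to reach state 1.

Layered search for 1:
  L0 = {0}
  L1 = {2,3}
  L2 = {1,4}
depth(1)=2, e.g. tau·b

Answer: 2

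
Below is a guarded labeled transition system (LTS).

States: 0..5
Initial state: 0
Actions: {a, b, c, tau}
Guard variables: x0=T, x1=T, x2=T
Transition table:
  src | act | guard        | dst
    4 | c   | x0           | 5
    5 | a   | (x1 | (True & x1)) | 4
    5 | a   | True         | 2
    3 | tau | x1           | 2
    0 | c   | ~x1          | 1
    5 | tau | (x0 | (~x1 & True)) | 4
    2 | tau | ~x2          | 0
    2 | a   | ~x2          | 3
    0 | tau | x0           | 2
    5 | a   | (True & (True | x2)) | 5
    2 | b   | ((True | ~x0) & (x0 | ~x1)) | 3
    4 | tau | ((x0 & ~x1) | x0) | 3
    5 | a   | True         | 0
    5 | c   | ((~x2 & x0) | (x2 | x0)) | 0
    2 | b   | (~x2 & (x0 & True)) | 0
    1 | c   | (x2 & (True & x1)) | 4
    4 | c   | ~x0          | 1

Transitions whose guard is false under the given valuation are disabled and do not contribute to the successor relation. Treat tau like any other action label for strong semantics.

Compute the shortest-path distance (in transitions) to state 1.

Layered search for 1:
  Layer 0: {0}
  Layer 1: {2}
  Layer 2: {3}
1 never appears.

Answer: UNREACHABLE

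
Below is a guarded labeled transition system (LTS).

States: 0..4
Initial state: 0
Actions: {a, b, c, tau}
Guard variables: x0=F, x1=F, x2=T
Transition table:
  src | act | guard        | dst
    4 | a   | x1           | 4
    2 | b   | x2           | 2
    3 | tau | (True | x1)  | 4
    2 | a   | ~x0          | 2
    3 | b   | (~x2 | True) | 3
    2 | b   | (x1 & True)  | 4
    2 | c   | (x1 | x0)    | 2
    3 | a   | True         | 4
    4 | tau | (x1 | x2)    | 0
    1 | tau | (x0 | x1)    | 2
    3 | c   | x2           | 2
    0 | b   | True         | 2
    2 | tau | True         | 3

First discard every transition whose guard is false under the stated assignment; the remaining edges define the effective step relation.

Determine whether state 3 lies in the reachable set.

Answer: REACHABLE

Analysis:
9 transition(s) survive guard evaluation.
L0 = {0}
L1 = {2}  now seen {0,2}
L2 = {3}  now seen {0,2,3}
L3 = {4}  now seen {0,2,3,4}
Reach set: {0,2,3,4}
witness 3: b·tau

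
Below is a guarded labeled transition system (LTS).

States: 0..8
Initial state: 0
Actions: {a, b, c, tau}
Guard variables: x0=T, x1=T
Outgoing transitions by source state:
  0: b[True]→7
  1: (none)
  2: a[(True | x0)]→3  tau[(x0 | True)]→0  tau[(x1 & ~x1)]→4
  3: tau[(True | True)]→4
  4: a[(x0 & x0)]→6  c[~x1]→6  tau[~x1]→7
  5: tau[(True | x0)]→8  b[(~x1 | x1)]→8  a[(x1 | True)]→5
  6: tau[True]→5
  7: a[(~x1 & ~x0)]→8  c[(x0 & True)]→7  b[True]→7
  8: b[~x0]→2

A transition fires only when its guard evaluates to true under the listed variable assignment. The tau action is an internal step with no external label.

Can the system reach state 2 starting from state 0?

Answer: UNREACHABLE

Analysis:
After dropping false guards: 11 live edges.
depth 0: {0}
depth 1: {7}  now seen {0,7}
Reach set: {0,7}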